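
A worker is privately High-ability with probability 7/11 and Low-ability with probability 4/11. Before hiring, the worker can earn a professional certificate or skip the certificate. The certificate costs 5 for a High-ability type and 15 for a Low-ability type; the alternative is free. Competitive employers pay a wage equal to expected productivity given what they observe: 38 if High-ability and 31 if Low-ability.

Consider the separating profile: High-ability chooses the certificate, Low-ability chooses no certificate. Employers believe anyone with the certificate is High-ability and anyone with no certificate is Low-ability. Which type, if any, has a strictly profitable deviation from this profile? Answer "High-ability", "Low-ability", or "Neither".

Neither

The certificate pays 38; no certificate pays 31.
High-ability: assigned the certificate, nets 38 − 5 = 33; deviating to no certificate nets 31.
Low-ability: assigned no certificate, nets 31; deviating to the certificate nets 38 − 15 = 23.
Both types strictly prefer their assigned action; no profitable deviation.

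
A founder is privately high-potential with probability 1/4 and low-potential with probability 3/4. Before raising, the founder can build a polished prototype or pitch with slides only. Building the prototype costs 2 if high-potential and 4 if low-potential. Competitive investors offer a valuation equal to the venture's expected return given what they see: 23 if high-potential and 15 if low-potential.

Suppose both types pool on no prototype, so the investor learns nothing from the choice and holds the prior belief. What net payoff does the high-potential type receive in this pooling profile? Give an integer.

Pooled valuation = 1/4·23 + 3/4·15 = 17.
high-potential pays no cost for no prototype, so net payoff = 17.

17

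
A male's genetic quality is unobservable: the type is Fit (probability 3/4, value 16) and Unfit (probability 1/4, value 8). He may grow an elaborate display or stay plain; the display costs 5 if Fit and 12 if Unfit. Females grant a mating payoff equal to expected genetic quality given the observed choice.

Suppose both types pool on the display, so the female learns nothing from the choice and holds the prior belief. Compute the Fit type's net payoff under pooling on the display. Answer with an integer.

9

Pooled mating payoff = 3/4·16 + 1/4·8 = 14.
Fit pays cost 5 for the display, so net payoff = 14 − 5 = 9.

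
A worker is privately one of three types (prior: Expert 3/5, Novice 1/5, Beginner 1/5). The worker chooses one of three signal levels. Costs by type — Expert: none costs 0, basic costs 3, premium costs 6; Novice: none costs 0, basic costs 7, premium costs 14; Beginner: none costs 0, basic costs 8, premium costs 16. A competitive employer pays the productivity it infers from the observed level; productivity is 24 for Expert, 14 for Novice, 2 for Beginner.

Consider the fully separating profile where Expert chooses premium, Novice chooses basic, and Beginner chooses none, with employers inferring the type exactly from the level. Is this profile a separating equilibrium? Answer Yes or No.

Separating wages: premium → 24, basic → 14, none → 2.
Expert (assigned premium): none: 2 − 0 = 2; basic: 14 − 3 = 11; premium: 24 − 6 = 18. Expert stays.
Novice (assigned basic): none: 2 − 0 = 2; basic: 14 − 7 = 7; premium: 24 − 14 = 10. Novice prefers premium.
Beginner (assigned none): none: 2 − 0 = 2; basic: 14 − 8 = 6; premium: 24 − 16 = 8. Beginner prefers premium.
At least one type deviates; the separating profile fails.

No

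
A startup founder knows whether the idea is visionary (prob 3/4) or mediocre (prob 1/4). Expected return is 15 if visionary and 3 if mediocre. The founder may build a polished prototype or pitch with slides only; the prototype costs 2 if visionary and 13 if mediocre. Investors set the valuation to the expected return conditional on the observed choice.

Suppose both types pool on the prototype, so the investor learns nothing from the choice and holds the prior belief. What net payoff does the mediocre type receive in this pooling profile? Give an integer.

Pooled valuation = 3/4·15 + 1/4·3 = 12.
mediocre pays cost 13 for the prototype, so net payoff = 12 − 13 = -1.

-1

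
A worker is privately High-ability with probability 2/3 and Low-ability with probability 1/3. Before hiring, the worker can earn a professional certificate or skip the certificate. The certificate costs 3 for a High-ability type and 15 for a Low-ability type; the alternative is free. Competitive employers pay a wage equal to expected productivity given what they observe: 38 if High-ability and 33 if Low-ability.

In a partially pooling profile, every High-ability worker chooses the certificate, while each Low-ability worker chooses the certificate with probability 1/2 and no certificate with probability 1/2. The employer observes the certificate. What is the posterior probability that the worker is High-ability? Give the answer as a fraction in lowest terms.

4/5

P(the certificate) = (2/3)·1 + (1/3)·(1/2) = 5/6.
By Bayes' rule, P(High-ability | the certificate) = (2/3) / (5/6) = 4/5.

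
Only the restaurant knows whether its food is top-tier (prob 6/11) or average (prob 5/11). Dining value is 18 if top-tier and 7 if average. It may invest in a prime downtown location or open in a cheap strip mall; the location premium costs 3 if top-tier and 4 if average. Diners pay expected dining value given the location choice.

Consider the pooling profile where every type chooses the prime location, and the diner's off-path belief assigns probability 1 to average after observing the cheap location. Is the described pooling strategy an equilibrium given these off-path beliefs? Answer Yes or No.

On path, the diner holds the prior and pays 6/11·18 + 5/11·7 = 13. Off path (the cheap location), believing average, it pays 7.
top-tier: the prime location nets 13 − 3 = 10; the cheap location nets 7. top-tier stays.
average: the prime location nets 13 − 4 = 9; the cheap location nets 7. average stays.
No type deviates, so pooling is sustained.

Yes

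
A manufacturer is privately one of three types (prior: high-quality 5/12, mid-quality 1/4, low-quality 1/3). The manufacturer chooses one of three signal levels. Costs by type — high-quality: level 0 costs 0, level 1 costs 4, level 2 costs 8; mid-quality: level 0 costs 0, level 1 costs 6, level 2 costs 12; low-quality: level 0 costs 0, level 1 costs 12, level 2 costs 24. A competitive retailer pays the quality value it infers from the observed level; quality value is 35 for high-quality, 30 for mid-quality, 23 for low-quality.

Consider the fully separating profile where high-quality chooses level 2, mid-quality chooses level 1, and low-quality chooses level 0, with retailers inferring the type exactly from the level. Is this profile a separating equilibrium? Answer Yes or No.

Yes

Separating prices: level 2 → 35, level 1 → 30, level 0 → 23.
high-quality (assigned level 2): level 0: 23 − 0 = 23; level 1: 30 − 4 = 26; level 2: 35 − 8 = 27. high-quality stays.
mid-quality (assigned level 1): level 0: 23 − 0 = 23; level 1: 30 − 6 = 24; level 2: 35 − 12 = 23. mid-quality stays.
low-quality (assigned level 0): level 0: 23 − 0 = 23; level 1: 30 − 12 = 18; level 2: 35 − 24 = 11. low-quality stays.
Every type prefers its assigned level; separation holds.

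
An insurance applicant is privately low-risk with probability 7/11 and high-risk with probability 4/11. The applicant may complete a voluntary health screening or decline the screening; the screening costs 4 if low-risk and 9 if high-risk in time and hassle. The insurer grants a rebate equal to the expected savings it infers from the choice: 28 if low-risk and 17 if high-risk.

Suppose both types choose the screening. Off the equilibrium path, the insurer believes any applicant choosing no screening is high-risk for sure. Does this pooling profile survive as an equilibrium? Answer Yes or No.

No

On path, the insurer holds the prior and pays 7/11·28 + 4/11·17 = 24. Off path (no screening), believing high-risk, it pays 17.
low-risk: the screening nets 24 − 4 = 20; no screening nets 17. low-risk stays.
high-risk: the screening nets 24 − 9 = 15; no screening nets 17. high-risk would deviate.
A type deviates, so pooling fails.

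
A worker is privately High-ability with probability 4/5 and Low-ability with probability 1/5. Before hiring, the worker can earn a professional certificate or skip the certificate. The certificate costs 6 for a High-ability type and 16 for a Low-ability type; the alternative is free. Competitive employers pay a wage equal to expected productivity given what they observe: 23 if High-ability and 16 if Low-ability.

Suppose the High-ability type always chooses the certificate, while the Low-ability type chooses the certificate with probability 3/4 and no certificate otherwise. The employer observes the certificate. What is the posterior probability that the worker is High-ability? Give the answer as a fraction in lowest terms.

16/19

P(the certificate) = (4/5)·1 + (1/5)·(3/4) = 19/20.
By Bayes' rule, P(High-ability | the certificate) = (4/5) / (19/20) = 16/19.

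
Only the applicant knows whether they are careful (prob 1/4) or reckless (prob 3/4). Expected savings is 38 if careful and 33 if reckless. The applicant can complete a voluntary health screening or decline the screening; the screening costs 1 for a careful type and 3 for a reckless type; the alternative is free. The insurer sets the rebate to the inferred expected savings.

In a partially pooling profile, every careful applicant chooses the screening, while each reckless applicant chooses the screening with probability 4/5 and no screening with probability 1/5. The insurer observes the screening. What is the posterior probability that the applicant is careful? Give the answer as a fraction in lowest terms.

P(the screening) = (1/4)·1 + (3/4)·(4/5) = 17/20.
By Bayes' rule, P(careful | the screening) = (1/4) / (17/20) = 5/17.

5/17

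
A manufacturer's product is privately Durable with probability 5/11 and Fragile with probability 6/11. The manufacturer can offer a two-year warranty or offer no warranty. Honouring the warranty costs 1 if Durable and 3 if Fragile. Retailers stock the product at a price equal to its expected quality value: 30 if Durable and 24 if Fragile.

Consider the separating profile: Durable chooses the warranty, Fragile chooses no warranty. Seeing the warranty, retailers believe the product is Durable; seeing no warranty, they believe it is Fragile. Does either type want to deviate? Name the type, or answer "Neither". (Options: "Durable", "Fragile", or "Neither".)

Fragile

The warranty pays 30; no warranty pays 24.
Durable: assigned the warranty, nets 30 − 1 = 29; deviating to no warranty nets 24.
Fragile: assigned no warranty, nets 24; deviating to the warranty nets 30 − 3 = 27.
The Fragile type gains 3 by deviating.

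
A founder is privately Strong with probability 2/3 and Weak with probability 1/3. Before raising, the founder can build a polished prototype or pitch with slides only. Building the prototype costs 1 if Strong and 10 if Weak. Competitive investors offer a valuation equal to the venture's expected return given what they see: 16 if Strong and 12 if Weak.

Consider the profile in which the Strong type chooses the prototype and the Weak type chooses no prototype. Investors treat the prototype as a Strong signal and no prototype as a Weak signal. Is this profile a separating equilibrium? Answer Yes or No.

Yes

Under these beliefs, the prototype earns valuation 16 and no prototype earns valuation 12.
Strong: the prototype nets 16 − 1 = 15; no prototype nets 12. Strong prefers the prototype.
Weak: the prototype nets 16 − 10 = 6; no prototype nets 12. Weak prefers no prototype.
Neither type deviates, so the separating profile is an equilibrium.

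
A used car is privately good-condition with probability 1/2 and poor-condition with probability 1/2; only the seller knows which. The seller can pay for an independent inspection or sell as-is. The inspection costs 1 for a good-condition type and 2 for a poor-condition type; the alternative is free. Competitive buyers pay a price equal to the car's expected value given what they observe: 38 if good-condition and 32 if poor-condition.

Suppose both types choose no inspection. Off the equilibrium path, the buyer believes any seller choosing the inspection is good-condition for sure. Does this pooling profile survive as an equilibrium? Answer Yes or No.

On path, the buyer holds the prior and pays 1/2·38 + 1/2·32 = 35. Off path (the inspection), believing good-condition, it pays 38.
good-condition: no inspection nets 35; the inspection nets 38 − 1 = 37. good-condition would deviate.
poor-condition: no inspection nets 35; the inspection nets 38 − 2 = 36. poor-condition would deviate.
A type deviates, so pooling fails.

No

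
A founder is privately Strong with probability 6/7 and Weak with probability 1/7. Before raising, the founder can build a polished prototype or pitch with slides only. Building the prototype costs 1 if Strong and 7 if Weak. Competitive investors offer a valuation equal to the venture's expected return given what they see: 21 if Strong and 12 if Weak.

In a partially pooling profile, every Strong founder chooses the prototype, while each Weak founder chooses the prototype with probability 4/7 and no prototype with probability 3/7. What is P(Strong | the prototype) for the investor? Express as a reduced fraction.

21/23

P(the prototype) = (6/7)·1 + (1/7)·(4/7) = 46/49.
By Bayes' rule, P(Strong | the prototype) = (6/7) / (46/49) = 21/23.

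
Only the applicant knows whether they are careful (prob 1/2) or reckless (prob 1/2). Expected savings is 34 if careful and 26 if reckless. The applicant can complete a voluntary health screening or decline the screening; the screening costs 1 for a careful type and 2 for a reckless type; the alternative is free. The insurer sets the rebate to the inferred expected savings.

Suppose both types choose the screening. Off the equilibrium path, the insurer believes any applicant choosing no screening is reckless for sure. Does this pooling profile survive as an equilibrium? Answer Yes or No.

Yes

On path, the insurer holds the prior and pays 1/2·34 + 1/2·26 = 30. Off path (no screening), believing reckless, it pays 26.
careful: the screening nets 30 − 1 = 29; no screening nets 26. careful stays.
reckless: the screening nets 30 − 2 = 28; no screening nets 26. reckless stays.
No type deviates, so pooling is sustained.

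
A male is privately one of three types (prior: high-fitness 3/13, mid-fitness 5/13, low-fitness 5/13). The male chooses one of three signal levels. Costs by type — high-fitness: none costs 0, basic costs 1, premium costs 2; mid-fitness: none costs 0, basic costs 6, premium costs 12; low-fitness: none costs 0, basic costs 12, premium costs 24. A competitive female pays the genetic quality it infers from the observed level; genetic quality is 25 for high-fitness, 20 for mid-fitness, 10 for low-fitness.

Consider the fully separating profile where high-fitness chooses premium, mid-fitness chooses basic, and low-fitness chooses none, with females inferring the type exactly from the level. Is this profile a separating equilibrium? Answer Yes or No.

Yes

Separating mating payoffs: premium → 25, basic → 20, none → 10.
high-fitness (assigned premium): none: 10 − 0 = 10; basic: 20 − 1 = 19; premium: 25 − 2 = 23. high-fitness stays.
mid-fitness (assigned basic): none: 10 − 0 = 10; basic: 20 − 6 = 14; premium: 25 − 12 = 13. mid-fitness stays.
low-fitness (assigned none): none: 10 − 0 = 10; basic: 20 − 12 = 8; premium: 25 − 24 = 1. low-fitness stays.
Every type prefers its assigned level; separation holds.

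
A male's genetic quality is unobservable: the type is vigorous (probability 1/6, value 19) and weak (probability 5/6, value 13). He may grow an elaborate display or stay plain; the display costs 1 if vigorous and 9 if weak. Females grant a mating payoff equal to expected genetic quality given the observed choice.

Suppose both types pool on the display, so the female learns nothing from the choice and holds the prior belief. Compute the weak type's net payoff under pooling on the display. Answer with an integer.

Pooled mating payoff = 1/6·19 + 5/6·13 = 14.
weak pays cost 9 for the display, so net payoff = 14 − 9 = 5.

5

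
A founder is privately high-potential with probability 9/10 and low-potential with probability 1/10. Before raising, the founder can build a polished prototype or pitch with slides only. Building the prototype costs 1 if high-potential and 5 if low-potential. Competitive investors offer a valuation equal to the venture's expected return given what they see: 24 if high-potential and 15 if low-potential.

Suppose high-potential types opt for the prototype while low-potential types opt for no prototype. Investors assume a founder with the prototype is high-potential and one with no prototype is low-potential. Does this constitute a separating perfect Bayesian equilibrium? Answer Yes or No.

No

Under these beliefs, the prototype earns valuation 24 and no prototype earns valuation 15.
high-potential: the prototype nets 24 − 1 = 23; no prototype nets 15. high-potential prefers the prototype.
low-potential: the prototype nets 24 − 5 = 19; no prototype nets 15. low-potential would deviate to the prototype.
low-potential has a profitable deviation, so the profile is not an equilibrium.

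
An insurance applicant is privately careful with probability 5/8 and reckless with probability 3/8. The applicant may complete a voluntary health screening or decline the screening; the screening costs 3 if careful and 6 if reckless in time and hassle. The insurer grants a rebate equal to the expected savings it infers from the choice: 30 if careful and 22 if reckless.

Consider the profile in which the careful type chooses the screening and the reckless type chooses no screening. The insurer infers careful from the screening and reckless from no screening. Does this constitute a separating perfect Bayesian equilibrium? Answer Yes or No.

No

Under these beliefs, the screening earns rebate 30 and no screening earns rebate 22.
careful: the screening nets 30 − 3 = 27; no screening nets 22. careful prefers the screening.
reckless: the screening nets 30 − 6 = 24; no screening nets 22. reckless would deviate to the screening.
reckless has a profitable deviation, so the profile is not an equilibrium.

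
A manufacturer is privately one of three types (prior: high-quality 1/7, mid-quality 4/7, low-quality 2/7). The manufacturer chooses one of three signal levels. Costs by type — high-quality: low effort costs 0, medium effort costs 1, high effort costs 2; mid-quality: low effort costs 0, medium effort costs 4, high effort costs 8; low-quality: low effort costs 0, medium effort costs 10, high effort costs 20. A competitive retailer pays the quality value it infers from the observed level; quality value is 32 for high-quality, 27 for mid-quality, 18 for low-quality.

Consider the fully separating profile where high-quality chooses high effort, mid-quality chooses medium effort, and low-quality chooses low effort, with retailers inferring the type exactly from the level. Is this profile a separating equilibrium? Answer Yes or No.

Separating prices: high effort → 32, medium effort → 27, low effort → 18.
high-quality (assigned high effort): low effort: 18 − 0 = 18; medium effort: 27 − 1 = 26; high effort: 32 − 2 = 30. high-quality stays.
mid-quality (assigned medium effort): low effort: 18 − 0 = 18; medium effort: 27 − 4 = 23; high effort: 32 − 8 = 24. mid-quality prefers high effort.
low-quality (assigned low effort): low effort: 18 − 0 = 18; medium effort: 27 − 10 = 17; high effort: 32 − 20 = 12. low-quality stays.
At least one type deviates; the separating profile fails.

No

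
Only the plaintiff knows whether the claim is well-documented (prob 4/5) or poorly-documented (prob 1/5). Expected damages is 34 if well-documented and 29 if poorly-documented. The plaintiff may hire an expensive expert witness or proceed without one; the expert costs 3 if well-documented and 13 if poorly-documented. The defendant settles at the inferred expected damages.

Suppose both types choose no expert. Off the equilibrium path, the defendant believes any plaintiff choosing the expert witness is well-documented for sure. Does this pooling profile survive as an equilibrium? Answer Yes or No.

Yes

On path, the defendant holds the prior and pays 4/5·34 + 1/5·29 = 33. Off path (the expert witness), believing well-documented, it pays 34.
well-documented: no expert nets 33; the expert witness nets 34 − 3 = 31. well-documented stays.
poorly-documented: no expert nets 33; the expert witness nets 34 − 13 = 21. poorly-documented stays.
No type deviates, so pooling is sustained.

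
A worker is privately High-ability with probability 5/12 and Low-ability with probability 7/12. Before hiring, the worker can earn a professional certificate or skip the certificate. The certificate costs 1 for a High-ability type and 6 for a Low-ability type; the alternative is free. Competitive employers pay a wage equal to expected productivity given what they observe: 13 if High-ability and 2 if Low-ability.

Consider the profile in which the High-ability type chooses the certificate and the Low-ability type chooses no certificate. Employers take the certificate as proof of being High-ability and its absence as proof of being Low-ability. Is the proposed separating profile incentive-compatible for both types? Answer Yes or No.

Under these beliefs, the certificate earns wage 13 and no certificate earns wage 2.
High-ability: the certificate nets 13 − 1 = 12; no certificate nets 2. High-ability prefers the certificate.
Low-ability: the certificate nets 13 − 6 = 7; no certificate nets 2. Low-ability would deviate to the certificate.
Low-ability has a profitable deviation, so the profile is not an equilibrium.

No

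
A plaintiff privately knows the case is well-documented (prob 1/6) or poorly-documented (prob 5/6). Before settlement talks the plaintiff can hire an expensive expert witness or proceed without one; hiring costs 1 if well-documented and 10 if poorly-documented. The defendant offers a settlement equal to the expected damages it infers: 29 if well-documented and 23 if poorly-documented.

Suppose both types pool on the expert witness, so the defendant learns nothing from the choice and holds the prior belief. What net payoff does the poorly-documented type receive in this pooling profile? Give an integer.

14

Pooled settlement = 1/6·29 + 5/6·23 = 24.
poorly-documented pays cost 10 for the expert witness, so net payoff = 24 − 10 = 14.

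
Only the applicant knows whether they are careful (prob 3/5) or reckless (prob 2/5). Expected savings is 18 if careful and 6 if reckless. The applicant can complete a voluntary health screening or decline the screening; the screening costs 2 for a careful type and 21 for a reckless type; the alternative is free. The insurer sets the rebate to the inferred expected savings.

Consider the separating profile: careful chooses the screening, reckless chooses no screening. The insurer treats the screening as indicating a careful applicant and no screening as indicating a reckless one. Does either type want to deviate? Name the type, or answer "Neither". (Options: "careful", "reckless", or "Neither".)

Neither

The screening pays 18; no screening pays 6.
careful: assigned the screening, nets 18 − 2 = 16; deviating to no screening nets 6.
reckless: assigned no screening, nets 6; deviating to the screening nets 18 − 21 = -3.
Both types strictly prefer their assigned action; no profitable deviation.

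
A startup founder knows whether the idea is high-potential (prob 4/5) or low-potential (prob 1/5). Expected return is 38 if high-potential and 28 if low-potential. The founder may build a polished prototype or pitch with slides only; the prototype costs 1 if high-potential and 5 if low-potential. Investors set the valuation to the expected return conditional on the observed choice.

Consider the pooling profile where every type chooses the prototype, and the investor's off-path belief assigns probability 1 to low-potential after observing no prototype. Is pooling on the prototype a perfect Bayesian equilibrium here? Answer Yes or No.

On path, the investor holds the prior and pays 4/5·38 + 1/5·28 = 36. Off path (no prototype), believing low-potential, it pays 28.
high-potential: the prototype nets 36 − 1 = 35; no prototype nets 28. high-potential stays.
low-potential: the prototype nets 36 − 5 = 31; no prototype nets 28. low-potential stays.
No type deviates, so pooling is sustained.

Yes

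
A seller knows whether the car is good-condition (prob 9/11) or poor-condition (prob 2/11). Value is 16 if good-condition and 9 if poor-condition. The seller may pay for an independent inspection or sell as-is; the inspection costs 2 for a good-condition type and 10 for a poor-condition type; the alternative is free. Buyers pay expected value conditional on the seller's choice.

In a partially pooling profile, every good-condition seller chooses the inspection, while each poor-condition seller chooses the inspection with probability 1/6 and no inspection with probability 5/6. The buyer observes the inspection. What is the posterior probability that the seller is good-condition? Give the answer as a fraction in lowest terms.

27/28

P(the inspection) = (9/11)·1 + (2/11)·(1/6) = 28/33.
By Bayes' rule, P(good-condition | the inspection) = (9/11) / (28/33) = 27/28.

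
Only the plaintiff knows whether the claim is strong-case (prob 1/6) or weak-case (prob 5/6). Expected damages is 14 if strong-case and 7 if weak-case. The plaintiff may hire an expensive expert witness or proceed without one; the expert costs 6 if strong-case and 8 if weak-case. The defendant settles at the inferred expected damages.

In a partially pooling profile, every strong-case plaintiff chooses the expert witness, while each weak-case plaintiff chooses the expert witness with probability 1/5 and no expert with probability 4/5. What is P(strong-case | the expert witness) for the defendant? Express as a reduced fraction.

1/2

P(the expert witness) = (1/6)·1 + (5/6)·(1/5) = 1/3.
By Bayes' rule, P(strong-case | the expert witness) = (1/6) / (1/3) = 1/2.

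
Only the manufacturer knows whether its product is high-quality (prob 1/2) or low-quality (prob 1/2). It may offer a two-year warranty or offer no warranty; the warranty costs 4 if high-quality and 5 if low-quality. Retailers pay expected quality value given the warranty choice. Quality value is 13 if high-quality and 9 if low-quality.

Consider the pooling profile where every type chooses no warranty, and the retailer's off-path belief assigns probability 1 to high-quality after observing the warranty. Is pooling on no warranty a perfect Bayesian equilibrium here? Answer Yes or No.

On path, the retailer holds the prior and pays 1/2·13 + 1/2·9 = 11. Off path (the warranty), believing high-quality, it pays 13.
high-quality: no warranty nets 11; the warranty nets 13 − 4 = 9. high-quality stays.
low-quality: no warranty nets 11; the warranty nets 13 − 5 = 8. low-quality stays.
No type deviates, so pooling is sustained.

Yes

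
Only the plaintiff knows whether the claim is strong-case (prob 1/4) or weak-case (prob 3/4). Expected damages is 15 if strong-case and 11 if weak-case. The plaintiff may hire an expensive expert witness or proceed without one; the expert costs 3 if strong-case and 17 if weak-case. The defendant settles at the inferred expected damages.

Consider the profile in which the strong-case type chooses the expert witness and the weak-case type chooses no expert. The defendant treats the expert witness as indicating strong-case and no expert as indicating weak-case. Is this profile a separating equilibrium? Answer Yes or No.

Yes

Under these beliefs, the expert witness earns settlement 15 and no expert earns settlement 11.
strong-case: the expert witness nets 15 − 3 = 12; no expert nets 11. strong-case prefers the expert witness.
weak-case: the expert witness nets 15 − 17 = -2; no expert nets 11. weak-case prefers no expert.
Neither type deviates, so the separating profile is an equilibrium.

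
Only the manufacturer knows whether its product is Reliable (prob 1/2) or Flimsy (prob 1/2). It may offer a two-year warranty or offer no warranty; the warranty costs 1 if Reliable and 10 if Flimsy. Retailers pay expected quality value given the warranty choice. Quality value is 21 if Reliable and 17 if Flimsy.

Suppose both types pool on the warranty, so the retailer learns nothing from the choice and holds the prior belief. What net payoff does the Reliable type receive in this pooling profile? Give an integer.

18

Pooled price = 1/2·21 + 1/2·17 = 19.
Reliable pays cost 1 for the warranty, so net payoff = 19 − 1 = 18.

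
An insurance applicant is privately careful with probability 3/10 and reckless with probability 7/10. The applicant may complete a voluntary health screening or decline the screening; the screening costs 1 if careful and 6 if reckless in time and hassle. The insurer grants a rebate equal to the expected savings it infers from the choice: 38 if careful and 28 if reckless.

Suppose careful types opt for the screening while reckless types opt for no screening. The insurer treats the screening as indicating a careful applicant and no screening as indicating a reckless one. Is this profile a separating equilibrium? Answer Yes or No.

Under these beliefs, the screening earns rebate 38 and no screening earns rebate 28.
careful: the screening nets 38 − 1 = 37; no screening nets 28. careful prefers the screening.
reckless: the screening nets 38 − 6 = 32; no screening nets 28. reckless would deviate to the screening.
reckless has a profitable deviation, so the profile is not an equilibrium.

No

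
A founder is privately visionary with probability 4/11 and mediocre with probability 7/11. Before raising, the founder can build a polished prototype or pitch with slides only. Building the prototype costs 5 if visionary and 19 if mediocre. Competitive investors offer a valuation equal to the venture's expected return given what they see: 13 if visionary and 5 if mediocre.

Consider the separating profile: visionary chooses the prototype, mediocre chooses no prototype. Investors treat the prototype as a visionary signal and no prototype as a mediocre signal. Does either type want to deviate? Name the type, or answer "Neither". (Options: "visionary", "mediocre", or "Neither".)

Neither

The prototype pays 13; no prototype pays 5.
visionary: assigned the prototype, nets 13 − 5 = 8; deviating to no prototype nets 5.
mediocre: assigned no prototype, nets 5; deviating to the prototype nets 13 − 19 = -6.
Both types strictly prefer their assigned action; no profitable deviation.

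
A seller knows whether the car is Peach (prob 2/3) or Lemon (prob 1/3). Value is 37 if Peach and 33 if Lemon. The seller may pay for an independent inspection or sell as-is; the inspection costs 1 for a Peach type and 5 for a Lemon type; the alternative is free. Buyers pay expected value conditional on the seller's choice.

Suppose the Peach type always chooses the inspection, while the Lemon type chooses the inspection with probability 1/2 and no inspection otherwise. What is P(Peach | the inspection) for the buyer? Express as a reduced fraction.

P(the inspection) = (2/3)·1 + (1/3)·(1/2) = 5/6.
By Bayes' rule, P(Peach | the inspection) = (2/3) / (5/6) = 4/5.

4/5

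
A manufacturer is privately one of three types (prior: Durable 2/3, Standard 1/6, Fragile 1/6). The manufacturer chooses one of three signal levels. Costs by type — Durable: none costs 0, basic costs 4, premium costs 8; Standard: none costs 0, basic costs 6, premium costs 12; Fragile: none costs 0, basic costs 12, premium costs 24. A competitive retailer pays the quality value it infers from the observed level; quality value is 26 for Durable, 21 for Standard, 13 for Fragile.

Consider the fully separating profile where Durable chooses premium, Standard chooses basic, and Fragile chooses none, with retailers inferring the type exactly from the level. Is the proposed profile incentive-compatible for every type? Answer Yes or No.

Separating prices: premium → 26, basic → 21, none → 13.
Durable (assigned premium): none: 13 − 0 = 13; basic: 21 − 4 = 17; premium: 26 − 8 = 18. Durable stays.
Standard (assigned basic): none: 13 − 0 = 13; basic: 21 − 6 = 15; premium: 26 − 12 = 14. Standard stays.
Fragile (assigned none): none: 13 − 0 = 13; basic: 21 − 12 = 9; premium: 26 − 24 = 2. Fragile stays.
Every type prefers its assigned level; separation holds.

Yes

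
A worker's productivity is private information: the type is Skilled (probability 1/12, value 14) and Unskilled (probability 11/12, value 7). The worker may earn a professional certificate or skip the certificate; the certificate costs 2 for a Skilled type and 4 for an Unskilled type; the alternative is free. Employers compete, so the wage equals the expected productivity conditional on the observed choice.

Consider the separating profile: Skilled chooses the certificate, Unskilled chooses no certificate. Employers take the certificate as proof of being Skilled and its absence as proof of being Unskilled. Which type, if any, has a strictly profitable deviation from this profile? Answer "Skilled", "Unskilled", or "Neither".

The certificate pays 14; no certificate pays 7.
Skilled: assigned the certificate, nets 14 − 2 = 12; deviating to no certificate nets 7.
Unskilled: assigned no certificate, nets 7; deviating to the certificate nets 14 − 4 = 10.
The Unskilled type gains 3 by deviating.

Unskilled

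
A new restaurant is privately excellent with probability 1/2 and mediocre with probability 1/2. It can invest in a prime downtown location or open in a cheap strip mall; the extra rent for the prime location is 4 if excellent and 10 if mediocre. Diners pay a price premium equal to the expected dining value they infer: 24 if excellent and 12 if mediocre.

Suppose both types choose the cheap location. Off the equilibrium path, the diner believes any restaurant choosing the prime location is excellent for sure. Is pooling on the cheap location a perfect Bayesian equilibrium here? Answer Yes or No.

No

On path, the diner holds the prior and pays 1/2·24 + 1/2·12 = 18. Off path (the prime location), believing excellent, it pays 24.
excellent: the cheap location nets 18; the prime location nets 24 − 4 = 20. excellent would deviate.
mediocre: the cheap location nets 18; the prime location nets 24 − 10 = 14. mediocre stays.
A type deviates, so pooling fails.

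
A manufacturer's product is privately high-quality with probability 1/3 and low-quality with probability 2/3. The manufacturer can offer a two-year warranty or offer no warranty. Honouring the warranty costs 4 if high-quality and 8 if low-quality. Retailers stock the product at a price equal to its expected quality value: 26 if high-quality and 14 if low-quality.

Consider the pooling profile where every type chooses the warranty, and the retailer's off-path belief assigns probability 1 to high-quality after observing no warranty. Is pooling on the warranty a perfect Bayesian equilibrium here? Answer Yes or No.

On path, the retailer holds the prior and pays 1/3·26 + 2/3·14 = 18. Off path (no warranty), believing high-quality, it pays 26.
high-quality: the warranty nets 18 − 4 = 14; no warranty nets 26. high-quality would deviate.
low-quality: the warranty nets 18 − 8 = 10; no warranty nets 26. low-quality would deviate.
A type deviates, so pooling fails.

No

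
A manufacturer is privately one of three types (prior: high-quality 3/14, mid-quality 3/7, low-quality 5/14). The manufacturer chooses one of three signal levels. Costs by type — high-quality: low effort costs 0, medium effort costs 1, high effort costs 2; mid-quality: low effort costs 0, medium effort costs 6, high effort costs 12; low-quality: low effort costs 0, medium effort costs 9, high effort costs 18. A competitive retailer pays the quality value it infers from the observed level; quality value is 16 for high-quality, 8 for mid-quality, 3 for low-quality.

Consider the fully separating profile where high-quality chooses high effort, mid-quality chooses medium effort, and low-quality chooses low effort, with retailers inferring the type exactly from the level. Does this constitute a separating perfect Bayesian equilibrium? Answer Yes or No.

No

Separating prices: high effort → 16, medium effort → 8, low effort → 3.
high-quality (assigned high effort): low effort: 3 − 0 = 3; medium effort: 8 − 1 = 7; high effort: 16 − 2 = 14. high-quality stays.
mid-quality (assigned medium effort): low effort: 3 − 0 = 3; medium effort: 8 − 6 = 2; high effort: 16 − 12 = 4. mid-quality prefers high effort.
low-quality (assigned low effort): low effort: 3 − 0 = 3; medium effort: 8 − 9 = -1; high effort: 16 − 18 = -2. low-quality stays.
At least one type deviates; the separating profile fails.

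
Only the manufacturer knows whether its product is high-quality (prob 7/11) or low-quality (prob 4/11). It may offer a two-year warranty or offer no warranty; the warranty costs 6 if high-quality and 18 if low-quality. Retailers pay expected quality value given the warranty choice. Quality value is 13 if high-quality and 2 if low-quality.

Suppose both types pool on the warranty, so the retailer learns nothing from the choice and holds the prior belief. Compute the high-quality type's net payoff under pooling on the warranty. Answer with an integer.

3

Pooled price = 7/11·13 + 4/11·2 = 9.
high-quality pays cost 6 for the warranty, so net payoff = 9 − 6 = 3.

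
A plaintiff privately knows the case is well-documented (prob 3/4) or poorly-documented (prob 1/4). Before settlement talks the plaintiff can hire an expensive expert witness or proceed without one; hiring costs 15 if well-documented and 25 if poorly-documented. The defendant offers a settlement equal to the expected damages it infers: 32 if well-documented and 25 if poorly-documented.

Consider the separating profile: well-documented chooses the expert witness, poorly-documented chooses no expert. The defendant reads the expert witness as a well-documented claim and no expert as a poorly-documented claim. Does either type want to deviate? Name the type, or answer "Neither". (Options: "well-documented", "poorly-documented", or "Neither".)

The expert witness pays 32; no expert pays 25.
well-documented: assigned the expert witness, nets 32 − 15 = 17; deviating to no expert nets 25.
poorly-documented: assigned no expert, nets 25; deviating to the expert witness nets 32 − 25 = 7.
The well-documented type gains 8 by deviating.

well-documented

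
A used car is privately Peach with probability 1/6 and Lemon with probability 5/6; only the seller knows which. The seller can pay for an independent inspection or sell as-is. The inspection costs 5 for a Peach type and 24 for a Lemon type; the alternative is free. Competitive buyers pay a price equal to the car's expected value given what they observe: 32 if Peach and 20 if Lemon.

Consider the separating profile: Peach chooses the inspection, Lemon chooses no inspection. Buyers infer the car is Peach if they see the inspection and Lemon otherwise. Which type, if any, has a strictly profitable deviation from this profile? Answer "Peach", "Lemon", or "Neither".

Neither

The inspection pays 32; no inspection pays 20.
Peach: assigned the inspection, nets 32 − 5 = 27; deviating to no inspection nets 20.
Lemon: assigned no inspection, nets 20; deviating to the inspection nets 32 − 24 = 8.
Both types strictly prefer their assigned action; no profitable deviation.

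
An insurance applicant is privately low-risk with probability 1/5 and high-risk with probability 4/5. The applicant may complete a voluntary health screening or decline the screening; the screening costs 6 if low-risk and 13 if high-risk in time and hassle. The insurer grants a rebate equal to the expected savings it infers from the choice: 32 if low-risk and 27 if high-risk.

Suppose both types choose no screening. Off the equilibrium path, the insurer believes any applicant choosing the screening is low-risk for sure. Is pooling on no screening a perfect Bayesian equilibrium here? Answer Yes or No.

Yes

On path, the insurer holds the prior and pays 1/5·32 + 4/5·27 = 28. Off path (the screening), believing low-risk, it pays 32.
low-risk: no screening nets 28; the screening nets 32 − 6 = 26. low-risk stays.
high-risk: no screening nets 28; the screening nets 32 − 13 = 19. high-risk stays.
No type deviates, so pooling is sustained.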